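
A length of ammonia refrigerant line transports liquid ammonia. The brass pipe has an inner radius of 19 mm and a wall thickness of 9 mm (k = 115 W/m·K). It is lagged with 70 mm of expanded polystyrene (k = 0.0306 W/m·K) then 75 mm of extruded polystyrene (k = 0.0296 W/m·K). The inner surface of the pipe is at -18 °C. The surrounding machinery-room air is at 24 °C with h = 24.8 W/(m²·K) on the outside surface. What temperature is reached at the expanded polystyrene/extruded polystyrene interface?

T ≈ 10.5 °C

Treating each annulus and film as a series resistance:
R_brass pipe wall = ln(28/19)/(2π×115×1) = 5.367×10^-4 K/W
R_expanded polystyrene = ln(98/28)/(2π×0.0306×1) = 6.516 K/W
R_extruded polystyrene = ln(173/98)/(2π×0.0296×1) = 3.056 K/W
R_outer film = 1/(h_o·2πr_oL) = 1/(24.8×2π×0.173×1) = 0.0371 K/W
R_total = 9.609 K/W
Q = ΔT/R_total = 42/9.609
Q = 4.37 W/m
T_interface = T_inner + Q·ΣR(inner→interface) = -18 + 4.37×6.516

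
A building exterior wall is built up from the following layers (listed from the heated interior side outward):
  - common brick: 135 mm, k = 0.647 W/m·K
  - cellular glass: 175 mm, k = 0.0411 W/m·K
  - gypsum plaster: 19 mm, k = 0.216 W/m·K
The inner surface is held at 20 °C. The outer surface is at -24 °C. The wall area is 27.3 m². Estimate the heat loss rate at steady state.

Model the wall as resistances in series:
R_common brick = L/(kA) = 0.135/(0.647×27.3) = 0.007643 K/W
R_cellular glass = L/(kA) = 0.175/(0.0411×27.3) = 0.156 K/W
R_gypsum plaster = L/(kA) = 0.019/(0.216×27.3) = 0.003222 K/W
R_total = 0.1668 K/W
Q = ΔT / R_total = 44 / 0.1668

Q ≈ 264 W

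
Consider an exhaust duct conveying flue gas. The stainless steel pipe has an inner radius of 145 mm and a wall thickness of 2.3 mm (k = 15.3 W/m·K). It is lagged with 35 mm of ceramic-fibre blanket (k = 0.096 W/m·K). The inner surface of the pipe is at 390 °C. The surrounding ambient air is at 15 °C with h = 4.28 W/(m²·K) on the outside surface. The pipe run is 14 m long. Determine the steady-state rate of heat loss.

Q ≈ 9420 W

Radial resistances (cylindrical: R_cond = ln(r_o/r_i)/(2πkL), R_conv = 1/(h·2πrL)):
R_stainless steel pipe wall = ln(147.3/145)/(2π×15.3×14) = 1.169×10^-5 K/W
R_ceramic-fibre blanket = ln(182.3/147.3)/(2π×0.096×14) = 0.02524 K/W
R_outer film = 1/(h_o·2πr_oL) = 1/(4.28×2π×0.1823×14) = 0.01457 K/W
R_total = 0.03983 K/W
Q = ΔT/R_total = 375/0.03983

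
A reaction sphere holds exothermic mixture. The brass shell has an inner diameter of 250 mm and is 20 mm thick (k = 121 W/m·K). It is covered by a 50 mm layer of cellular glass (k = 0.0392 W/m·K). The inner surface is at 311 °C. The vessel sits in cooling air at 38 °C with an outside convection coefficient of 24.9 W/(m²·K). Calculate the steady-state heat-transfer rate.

Spherical conduction: R = (1/r_in − 1/r_out)/(4πk) per layer; series-sum.
R_brass shell = (1/0.125 − 1/0.145)/(4π×121) = 7.257×10^-4 K/W
R_cellular glass = (1/0.145 − 1/0.195)/(4π×0.0392) = 3.59 K/W
R_outer film = 1/(h·4πr_o²) = 1/(24.9×4π×0.195²) = 0.08405 K/W
R_total = 3.675 K/W
Q = ΔT/R_total = 273/3.675

Q ≈ 74.3 W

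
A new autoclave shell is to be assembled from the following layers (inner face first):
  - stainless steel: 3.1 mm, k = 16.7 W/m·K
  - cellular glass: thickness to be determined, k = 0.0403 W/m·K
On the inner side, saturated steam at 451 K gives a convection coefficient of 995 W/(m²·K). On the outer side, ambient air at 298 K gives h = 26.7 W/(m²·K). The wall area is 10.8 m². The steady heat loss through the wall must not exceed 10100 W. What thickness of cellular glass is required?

Treating each layer as a thermal resistance in series:
R_inner film = 1/(h_i·A) = 1/(995×10.8) = 9.306×10^-5 K/W
R_stainless steel = L/(kA) = 0.0031/(16.7×10.8) = 1.719×10^-5 K/W
R_outer film = 1/(h_o·A) = 1/(26.7×10.8) = 0.003468 K/W
Sum of the known resistances R_other = 0.003578 K/W
Required total resistance R_tot = ΔT/Q_allow = 153/10100 = 0.01515 K/W
R_cellular glass = R_tot − R_other = 0.01157 K/W
L = R·k·A = 0.01157×0.0403×10.8

L ≈ 5.04 mm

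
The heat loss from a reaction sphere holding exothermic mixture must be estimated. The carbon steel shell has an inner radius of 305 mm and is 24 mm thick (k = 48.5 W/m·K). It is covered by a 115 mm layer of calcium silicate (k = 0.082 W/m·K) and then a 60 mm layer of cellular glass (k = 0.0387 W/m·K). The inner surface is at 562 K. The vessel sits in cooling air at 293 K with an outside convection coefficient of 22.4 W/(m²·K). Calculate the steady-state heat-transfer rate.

Radial (spherical) resistances in series:
R_carbon steel shell = (1/0.305 − 1/0.329)/(4π×48.5) = 3.924×10^-4 K/W
R_calcium silicate = (1/0.329 − 1/0.444)/(4π×0.082) = 0.764 K/W
R_cellular glass = (1/0.444 − 1/0.504)/(4π×0.0387) = 0.5513 K/W
R_outer film = 1/(h·4πr_o²) = 1/(22.4×4π×0.504²) = 0.01399 K/W
R_total = 1.33 K/W
Q = ΔT/R_total = 269/1.33

Q ≈ 202 W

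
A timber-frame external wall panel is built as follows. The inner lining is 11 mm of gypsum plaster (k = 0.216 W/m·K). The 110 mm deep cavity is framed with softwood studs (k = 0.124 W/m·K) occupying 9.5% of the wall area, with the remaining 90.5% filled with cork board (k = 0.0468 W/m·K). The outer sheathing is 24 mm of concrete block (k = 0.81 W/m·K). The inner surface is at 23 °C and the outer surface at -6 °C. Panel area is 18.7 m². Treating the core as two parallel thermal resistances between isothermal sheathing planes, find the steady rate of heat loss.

Q ≈ 257 W

Sheathing layers in series; stud and cavity paths in parallel between them.
R_inner = 0.011/(0.216×18.7) = 0.002723 K/W
R_stud  = 0.11/(0.124×0.095×18.7) = 0.4994 K/W
R_cav   = 0.11/(0.0468×0.905×18.7) = 0.1389 K/W
1/R_core = 1/R_stud + 1/R_cav → R_core = 0.1087 K/W
R_outer = 0.024/(0.81×18.7) = 0.001584 K/W
R_total = 0.113 K/W
Q = ΔT/R_total = 29/0.113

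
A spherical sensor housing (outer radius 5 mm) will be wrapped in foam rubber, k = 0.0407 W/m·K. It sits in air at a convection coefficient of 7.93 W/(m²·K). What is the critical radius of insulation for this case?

r_cr ≈ 10.3 mm

For a sphere r_cr = 2k/h = 2×0.0407/7.93
r_cr = 10.3 mm; since the bare radius (5 mm) is below r_cr, adding a thin layer of insulation will *increase* heat loss.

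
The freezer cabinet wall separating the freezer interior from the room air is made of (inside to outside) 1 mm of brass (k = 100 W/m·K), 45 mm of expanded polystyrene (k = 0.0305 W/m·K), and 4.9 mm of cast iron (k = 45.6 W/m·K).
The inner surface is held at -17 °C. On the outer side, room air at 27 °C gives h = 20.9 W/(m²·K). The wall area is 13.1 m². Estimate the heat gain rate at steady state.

Thermal resistances in series:
R_brass = L/(kA) = 0.001/(100×13.1) = 7.634×10^-7 K/W
R_expanded polystyrene = L/(kA) = 0.045/(0.0305×13.1) = 0.1126 K/W
R_cast iron = L/(kA) = 0.0049/(45.6×13.1) = 8.203×10^-6 K/W
R_outer film = 1/(h_o·A) = 1/(20.9×13.1) = 0.003652 K/W
R_total = 0.1163 K/W
Q = ΔT / R_total = 44 / 0.1163

Q ≈ 378 W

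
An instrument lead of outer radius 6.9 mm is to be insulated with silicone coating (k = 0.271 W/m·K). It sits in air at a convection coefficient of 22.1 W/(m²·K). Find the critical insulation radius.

r_cr ≈ 12.3 mm

For a cylinder r_cr = k/h = 0.271/22.1
r_cr = 12.3 mm; since the bare radius (6.9 mm) is below r_cr, adding a thin layer of insulation will *increase* heat loss.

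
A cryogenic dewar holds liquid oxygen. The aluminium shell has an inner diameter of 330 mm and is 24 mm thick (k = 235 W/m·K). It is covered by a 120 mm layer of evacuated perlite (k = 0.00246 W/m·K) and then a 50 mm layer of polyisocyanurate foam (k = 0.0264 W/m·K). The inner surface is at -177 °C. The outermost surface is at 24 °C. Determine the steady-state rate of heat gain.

For a spherical shell R = (1/r₁ − 1/r₂)/(4πk); film R = 1/(h·4πr²). In series:
R_aluminium shell = (1/0.165 − 1/0.189)/(4π×235) = 2.606×10^-4 K/W
R_evacuated perlite = (1/0.189 − 1/0.309)/(4π×0.00246) = 66.47 K/W
R_polyisocyanurate foam = (1/0.309 − 1/0.359)/(4π×0.0264) = 1.359 K/W
R_total = 67.83 K/W
Q = ΔT/R_total = 201/67.83

Q ≈ 2.96 W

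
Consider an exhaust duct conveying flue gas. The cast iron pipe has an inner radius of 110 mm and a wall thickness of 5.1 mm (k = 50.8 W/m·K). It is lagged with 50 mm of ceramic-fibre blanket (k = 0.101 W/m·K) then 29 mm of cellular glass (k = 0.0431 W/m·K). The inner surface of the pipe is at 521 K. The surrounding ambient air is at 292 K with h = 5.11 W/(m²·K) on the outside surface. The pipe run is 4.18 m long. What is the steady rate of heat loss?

Q ≈ 722 W

Per-layer cylindrical resistances, series-summed:
R_cast iron pipe wall = ln(115.1/110)/(2π×50.8×4.18) = 3.397×10^-5 K/W
R_ceramic-fibre blanket = ln(165.1/115.1)/(2π×0.101×4.18) = 0.136 K/W
R_cellular glass = ln(194.1/165.1)/(2π×0.0431×4.18) = 0.143 K/W
R_outer film = 1/(h_o·2πr_oL) = 1/(5.11×2π×0.1941×4.18) = 0.03839 K/W
R_total = 0.3174 K/W
Q = ΔT/R_total = 229/0.3174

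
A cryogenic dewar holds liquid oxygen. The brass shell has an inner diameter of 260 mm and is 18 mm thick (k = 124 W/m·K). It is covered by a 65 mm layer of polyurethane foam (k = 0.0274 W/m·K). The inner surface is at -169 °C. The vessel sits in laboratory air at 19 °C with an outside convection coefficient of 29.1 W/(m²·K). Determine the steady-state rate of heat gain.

Radial (spherical) resistances in series:
R_brass shell = (1/0.13 − 1/0.148)/(4π×124) = 6.004×10^-4 K/W
R_polyurethane foam = (1/0.148 − 1/0.213)/(4π×0.0274) = 5.988 K/W
R_outer film = 1/(h·4πr_o²) = 1/(29.1×4π×0.213²) = 0.06028 K/W
R_total = 6.049 K/W
Q = ΔT/R_total = 188/6.049

Q ≈ 31.1 W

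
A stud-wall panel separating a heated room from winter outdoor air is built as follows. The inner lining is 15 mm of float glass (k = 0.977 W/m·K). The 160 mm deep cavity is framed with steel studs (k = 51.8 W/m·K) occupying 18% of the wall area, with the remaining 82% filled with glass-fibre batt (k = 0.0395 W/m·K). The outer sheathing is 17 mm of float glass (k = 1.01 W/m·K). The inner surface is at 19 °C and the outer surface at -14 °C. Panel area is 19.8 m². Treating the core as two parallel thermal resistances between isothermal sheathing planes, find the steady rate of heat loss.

Q ≈ 13300 W

Sheathing layers in series; stud and cavity paths in parallel between them.
R_inner = 0.015/(0.977×19.8) = 7.754×10^-4 K/W
R_stud  = 0.16/(51.8×0.18×19.8) = 8.667×10^-4 K/W
R_cav   = 0.16/(0.0395×0.82×19.8) = 0.2495 K/W
1/R_core = 1/R_stud + 1/R_cav → R_core = 8.637×10^-4 K/W
R_outer = 0.017/(1.01×19.8) = 8.501×10^-4 K/W
R_total = 0.002489 K/W
Q = ΔT/R_total = 33/0.002489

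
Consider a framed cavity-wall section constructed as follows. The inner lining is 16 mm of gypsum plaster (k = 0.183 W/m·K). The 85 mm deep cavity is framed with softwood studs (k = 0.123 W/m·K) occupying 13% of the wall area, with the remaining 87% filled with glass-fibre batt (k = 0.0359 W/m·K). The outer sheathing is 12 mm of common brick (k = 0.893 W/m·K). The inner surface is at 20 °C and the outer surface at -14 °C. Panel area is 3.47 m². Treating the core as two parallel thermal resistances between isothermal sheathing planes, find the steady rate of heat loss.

Sheathing layers in series; stud and cavity paths in parallel between them.
R_inner = 0.016/(0.183×3.47) = 0.0252 K/W
R_stud  = 0.085/(0.123×0.13×3.47) = 1.532 K/W
R_cav   = 0.085/(0.0359×0.87×3.47) = 0.7843 K/W
1/R_core = 1/R_stud + 1/R_cav → R_core = 0.5187 K/W
R_outer = 0.012/(0.893×3.47) = 0.003873 K/W
R_total = 0.5478 K/W
Q = ΔT/R_total = 34/0.5478

Q ≈ 62.1 W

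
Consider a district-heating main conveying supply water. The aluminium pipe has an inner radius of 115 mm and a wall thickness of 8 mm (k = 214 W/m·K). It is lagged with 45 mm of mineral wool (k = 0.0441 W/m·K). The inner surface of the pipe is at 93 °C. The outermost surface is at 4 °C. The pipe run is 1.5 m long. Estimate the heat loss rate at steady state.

Radial resistances (cylindrical: R_cond = ln(r_o/r_i)/(2πkL), R_conv = 1/(h·2πrL)):
R_aluminium pipe wall = ln(123/115)/(2π×214×1.5) = 3.334×10^-5 K/W
R_mineral wool = ln(168/123)/(2π×0.0441×1.5) = 0.7501 K/W
R_total = 0.7502 K/W
Q = ΔT/R_total = 89/0.7502

Q ≈ 119 W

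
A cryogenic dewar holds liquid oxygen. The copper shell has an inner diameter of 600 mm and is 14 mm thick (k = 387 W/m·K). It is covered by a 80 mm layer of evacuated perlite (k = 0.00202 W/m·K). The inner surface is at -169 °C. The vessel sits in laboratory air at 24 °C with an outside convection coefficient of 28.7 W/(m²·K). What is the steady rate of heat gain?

For a spherical shell R = (1/r₁ − 1/r₂)/(4πk); film R = 1/(h·4πr²). In series:
R_copper shell = (1/0.3 − 1/0.314)/(4π×387) = 3.056×10^-5 K/W
R_evacuated perlite = (1/0.314 − 1/0.394)/(4π×0.00202) = 25.47 K/W
R_outer film = 1/(h·4πr_o²) = 1/(28.7×4π×0.394²) = 0.01786 K/W
R_total = 25.49 K/W
Q = ΔT/R_total = 193/25.49

Q ≈ 7.57 W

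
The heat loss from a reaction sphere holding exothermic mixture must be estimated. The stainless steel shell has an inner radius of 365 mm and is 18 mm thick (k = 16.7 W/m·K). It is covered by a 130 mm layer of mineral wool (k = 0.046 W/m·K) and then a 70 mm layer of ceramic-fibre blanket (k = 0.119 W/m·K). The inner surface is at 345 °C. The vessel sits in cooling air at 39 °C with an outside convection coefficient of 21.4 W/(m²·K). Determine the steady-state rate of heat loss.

For a spherical shell R = (1/r₁ − 1/r₂)/(4πk); film R = 1/(h·4πr²). In series:
R_stainless steel shell = (1/0.365 − 1/0.383)/(4π×16.7) = 6.136×10^-4 K/W
R_mineral wool = (1/0.383 − 1/0.513)/(4π×0.046) = 1.145 K/W
R_ceramic-fibre blanket = (1/0.513 − 1/0.583)/(4π×0.119) = 0.1565 K/W
R_outer film = 1/(h·4πr_o²) = 1/(21.4×4π×0.583²) = 0.01094 K/W
R_total = 1.313 K/W
Q = ΔT/R_total = 306/1.313

Q ≈ 233 W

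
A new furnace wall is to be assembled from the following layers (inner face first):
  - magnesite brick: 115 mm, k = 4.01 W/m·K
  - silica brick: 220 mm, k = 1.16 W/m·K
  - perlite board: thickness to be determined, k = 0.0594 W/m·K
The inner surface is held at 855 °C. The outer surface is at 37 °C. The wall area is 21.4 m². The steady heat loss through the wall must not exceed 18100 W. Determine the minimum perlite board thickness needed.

Using the resistance-network approach (series):
R_magnesite brick = L/(kA) = 0.115/(4.01×21.4) = 0.00134 K/W
R_silica brick = L/(kA) = 0.22/(1.16×21.4) = 0.008862 K/W
Sum of the known resistances R_other = 0.0102 K/W
Required total resistance R_tot = ΔT/Q_allow = 818/18100 = 0.04519 K/W
R_perlite board = R_tot − R_other = 0.03499 K/W
L = R·k·A = 0.03499×0.0594×21.4

L ≈ 44.5 mm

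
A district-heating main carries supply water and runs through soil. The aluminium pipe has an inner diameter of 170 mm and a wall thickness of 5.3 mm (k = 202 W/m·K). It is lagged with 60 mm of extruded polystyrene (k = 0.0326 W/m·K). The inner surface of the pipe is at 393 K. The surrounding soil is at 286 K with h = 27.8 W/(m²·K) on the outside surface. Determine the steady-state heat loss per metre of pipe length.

Per-layer cylindrical resistances, series-summed:
R_aluminium pipe wall = ln(90.3/85)/(2π×202×1) = 4.766×10^-5 K/W
R_extruded polystyrene = ln(150.3/90.3)/(2π×0.0326×1) = 2.487 K/W
R_outer film = 1/(h_o·2πr_oL) = 1/(27.8×2π×0.1503×1) = 0.03809 K/W
R_total = 2.526 K/W
Q = ΔT/R_total = 107/2.526

q′ ≈ 42.4 W/m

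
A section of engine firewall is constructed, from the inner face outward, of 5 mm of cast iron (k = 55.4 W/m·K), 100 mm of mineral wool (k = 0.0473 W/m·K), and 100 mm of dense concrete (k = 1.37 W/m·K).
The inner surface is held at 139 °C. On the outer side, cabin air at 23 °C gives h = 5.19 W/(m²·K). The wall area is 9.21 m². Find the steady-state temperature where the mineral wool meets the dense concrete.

T ≈ 35.9 °C

Thermal resistances in series:
R_cast iron = L/(kA) = 0.005/(55.4×9.21) = 9.799×10^-6 K/W
R_mineral wool = L/(kA) = 0.1/(0.0473×9.21) = 0.2296 K/W
R_dense concrete = L/(kA) = 0.1/(1.37×9.21) = 0.007925 K/W
R_outer film = 1/(h_o·A) = 1/(5.19×9.21) = 0.02092 K/W
R_total = 0.2584 K/W;  Q = ΔT/R_total = 116/0.2584 = 448.9 W
T_interface = T_inner − Q·ΣR(inner→interface) = 139 − 449×0.2296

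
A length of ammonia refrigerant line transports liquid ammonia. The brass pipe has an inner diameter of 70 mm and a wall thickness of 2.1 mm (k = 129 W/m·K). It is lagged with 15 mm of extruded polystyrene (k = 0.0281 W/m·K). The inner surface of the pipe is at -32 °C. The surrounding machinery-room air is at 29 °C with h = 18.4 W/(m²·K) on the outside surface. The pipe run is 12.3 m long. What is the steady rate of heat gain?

Q ≈ 359 W

Per-layer cylindrical resistances, series-summed:
R_brass pipe wall = ln(37.1/35)/(2π×129×12.3) = 5.845×10^-6 K/W
R_extruded polystyrene = ln(52.1/37.1)/(2π×0.0281×12.3) = 0.1564 K/W
R_outer film = 1/(h_o·2πr_oL) = 1/(18.4×2π×0.0521×12.3) = 0.0135 K/W
R_total = 0.1699 K/W
Q = ΔT/R_total = 61/0.1699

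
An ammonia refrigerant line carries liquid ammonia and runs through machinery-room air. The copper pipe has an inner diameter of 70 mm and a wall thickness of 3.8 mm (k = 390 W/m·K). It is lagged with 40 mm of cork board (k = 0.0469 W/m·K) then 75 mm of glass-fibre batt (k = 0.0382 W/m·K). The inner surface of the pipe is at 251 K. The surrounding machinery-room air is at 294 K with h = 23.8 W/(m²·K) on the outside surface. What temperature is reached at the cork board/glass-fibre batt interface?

For a radial system each layer contributes R = ln(r_out/r_in)/(2πkL); films add R = 1/(hA).
R_copper pipe wall = ln(38.8/35)/(2π×390×1) = 4.206×10^-5 K/W
R_cork board = ln(78.8/38.8)/(2π×0.0469×1) = 2.404 K/W
R_glass-fibre batt = ln(153.8/78.8)/(2π×0.0382×1) = 2.786 K/W
R_outer film = 1/(h_o·2πr_oL) = 1/(23.8×2π×0.1538×1) = 0.04348 K/W
R_total = 5.234 K/W
Q = ΔT/R_total = 43/5.234
Q = 8.22 W/m
T_interface = T_inner + Q·ΣR(inner→interface) = 251 + 8.22×2.404

T ≈ 271 K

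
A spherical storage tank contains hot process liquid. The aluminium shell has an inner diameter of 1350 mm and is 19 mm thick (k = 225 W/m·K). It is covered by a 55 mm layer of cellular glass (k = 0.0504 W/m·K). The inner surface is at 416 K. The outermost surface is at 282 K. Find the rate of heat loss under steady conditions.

Q ≈ 802 W

For a spherical shell R = (1/r₁ − 1/r₂)/(4πk); film R = 1/(h·4πr²). In series:
R_aluminium shell = (1/0.675 − 1/0.694)/(4π×225) = 1.434×10^-5 K/W
R_cellular glass = (1/0.694 − 1/0.749)/(4π×0.0504) = 0.1671 K/W
R_total = 0.1671 K/W
Q = ΔT/R_total = 134/0.1671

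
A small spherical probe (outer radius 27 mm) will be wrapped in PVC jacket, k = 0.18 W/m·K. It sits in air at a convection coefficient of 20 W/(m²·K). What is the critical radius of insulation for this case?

r_cr ≈ 18 mm

For a sphere r_cr = 2k/h = 2×0.18/20
r_cr = 18 mm; since the bare radius (27 mm) is above r_cr, any added insulation will reduce heat loss.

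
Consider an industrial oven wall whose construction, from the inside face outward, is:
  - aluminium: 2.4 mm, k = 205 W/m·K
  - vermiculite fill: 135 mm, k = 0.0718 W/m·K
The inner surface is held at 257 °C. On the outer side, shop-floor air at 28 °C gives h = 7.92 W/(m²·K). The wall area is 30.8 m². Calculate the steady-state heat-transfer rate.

Q ≈ 3520 W

Thermal resistances in series:
R_aluminium = L/(kA) = 0.0024/(205×30.8) = 3.801×10^-7 K/W
R_vermiculite fill = L/(kA) = 0.135/(0.0718×30.8) = 0.06105 K/W
R_outer film = 1/(h_o·A) = 1/(7.92×30.8) = 0.004099 K/W
R_total = 0.06515 K/W
Q = ΔT / R_total = 229 / 0.06515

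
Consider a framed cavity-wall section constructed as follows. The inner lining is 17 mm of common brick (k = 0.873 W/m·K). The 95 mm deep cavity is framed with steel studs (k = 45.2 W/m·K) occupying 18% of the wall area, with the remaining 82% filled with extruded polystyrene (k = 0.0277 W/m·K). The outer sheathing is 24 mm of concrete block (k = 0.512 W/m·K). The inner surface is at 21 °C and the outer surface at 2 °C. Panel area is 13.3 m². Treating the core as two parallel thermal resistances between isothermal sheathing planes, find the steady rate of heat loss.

Sheathing layers in series; stud and cavity paths in parallel between them.
R_inner = 0.017/(0.873×13.3) = 0.001464 K/W
R_stud  = 0.095/(45.2×0.18×13.3) = 8.779×10^-4 K/W
R_cav   = 0.095/(0.0277×0.82×13.3) = 0.3145 K/W
1/R_core = 1/R_stud + 1/R_cav → R_core = 8.755×10^-4 K/W
R_outer = 0.024/(0.512×13.3) = 0.003524 K/W
R_total = 0.005864 K/W
Q = ΔT/R_total = 19/0.005864

Q ≈ 3240 W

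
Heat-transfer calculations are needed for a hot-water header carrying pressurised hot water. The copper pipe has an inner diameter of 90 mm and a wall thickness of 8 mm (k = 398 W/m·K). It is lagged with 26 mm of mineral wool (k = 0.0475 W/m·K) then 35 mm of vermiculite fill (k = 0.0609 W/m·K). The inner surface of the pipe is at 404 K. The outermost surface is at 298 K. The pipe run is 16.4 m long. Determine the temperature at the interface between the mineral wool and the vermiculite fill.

Radial resistances (cylindrical: R_cond = ln(r_o/r_i)/(2πkL), R_conv = 1/(h·2πrL)):
R_copper pipe wall = ln(53/45)/(2π×398×16.4) = 3.99×10^-6 K/W
R_mineral wool = ln(79/53)/(2π×0.0475×16.4) = 0.08155 K/W
R_vermiculite fill = ln(114/79)/(2π×0.0609×16.4) = 0.05844 K/W
R_total = 0.14 K/W
Q = ΔT/R_total = 106/0.14
Q = 757 W
T_interface = T_inner − Q·ΣR(inner→interface) = 404 − 757×0.08155

T ≈ 342 K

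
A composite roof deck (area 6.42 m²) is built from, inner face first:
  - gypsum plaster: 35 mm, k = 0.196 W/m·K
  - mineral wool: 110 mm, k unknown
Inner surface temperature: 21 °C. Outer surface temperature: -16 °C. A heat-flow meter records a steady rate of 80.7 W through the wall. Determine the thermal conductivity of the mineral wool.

k ≈ 0.0398 W/(m·K)

Using the resistance-network approach (series):
R_gypsum plaster = L/(kA) = 0.035/(0.196×6.42) = 0.02781 K/W
Sum of known resistances R_other = 0.02781 K/W
Total R = ΔT/Q = 37/80.7 = 0.4585 K/W
R_mineral wool = R_total − R_other = 0.4307 K/W
k = L/(R·A) = 0.11/(0.4307×6.42)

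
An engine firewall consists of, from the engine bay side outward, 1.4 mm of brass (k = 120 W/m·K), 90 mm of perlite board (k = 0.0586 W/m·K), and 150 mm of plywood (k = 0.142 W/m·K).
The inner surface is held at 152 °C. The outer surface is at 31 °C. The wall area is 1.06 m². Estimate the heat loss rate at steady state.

Q ≈ 49.5 W

Model the wall as resistances in series:
R_brass = L/(kA) = 0.0014/(120×1.06) = 1.101×10^-5 K/W
R_perlite board = L/(kA) = 0.09/(0.0586×1.06) = 1.449 K/W
R_plywood = L/(kA) = 0.15/(0.142×1.06) = 0.9965 K/W
R_total = 2.445 K/W
Q = ΔT / R_total = 121 / 2.445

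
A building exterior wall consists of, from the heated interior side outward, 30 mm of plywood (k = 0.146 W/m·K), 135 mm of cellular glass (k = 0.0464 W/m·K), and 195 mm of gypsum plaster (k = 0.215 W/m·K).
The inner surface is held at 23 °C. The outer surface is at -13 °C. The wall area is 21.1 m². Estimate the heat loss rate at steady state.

Q ≈ 189 W

Thermal resistances in series:
R_plywood = L/(kA) = 0.03/(0.146×21.1) = 0.009738 K/W
R_cellular glass = L/(kA) = 0.135/(0.0464×21.1) = 0.1379 K/W
R_gypsum plaster = L/(kA) = 0.195/(0.215×21.1) = 0.04298 K/W
R_total = 0.1906 K/W
Q = ΔT / R_total = 36 / 0.1906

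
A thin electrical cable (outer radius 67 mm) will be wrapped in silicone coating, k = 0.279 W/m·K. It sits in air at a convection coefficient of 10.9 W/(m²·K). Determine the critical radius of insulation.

r_cr ≈ 25.6 mm

For a cylinder r_cr = k/h = 0.279/10.9
r_cr = 25.6 mm; since the bare radius (67 mm) is above r_cr, any added insulation will reduce heat loss.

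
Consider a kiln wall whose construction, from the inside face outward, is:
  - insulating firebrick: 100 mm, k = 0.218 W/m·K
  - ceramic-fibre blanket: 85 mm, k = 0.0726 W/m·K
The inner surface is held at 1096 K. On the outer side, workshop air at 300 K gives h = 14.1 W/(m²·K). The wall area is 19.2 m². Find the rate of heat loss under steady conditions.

Q ≈ 8990 W

Thermal resistances in series:
R_insulating firebrick = L/(kA) = 0.1/(0.218×19.2) = 0.02389 K/W
R_ceramic-fibre blanket = L/(kA) = 0.085/(0.0726×19.2) = 0.06098 K/W
R_outer film = 1/(h_o·A) = 1/(14.1×19.2) = 0.003694 K/W
R_total = 0.08856 K/W
Q = ΔT / R_total = 796 / 0.08856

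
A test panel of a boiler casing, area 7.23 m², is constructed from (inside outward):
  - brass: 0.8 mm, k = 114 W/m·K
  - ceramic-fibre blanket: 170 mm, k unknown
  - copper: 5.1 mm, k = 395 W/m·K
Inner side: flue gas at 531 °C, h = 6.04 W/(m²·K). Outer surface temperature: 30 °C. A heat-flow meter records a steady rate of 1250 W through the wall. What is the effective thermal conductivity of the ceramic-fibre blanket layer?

k ≈ 0.0622 W/(m·K)

Thermal resistances in series:
R_inner film = 1/(h_i·A) = 1/(6.04×7.23) = 0.0229 K/W
R_brass = L/(kA) = 0.0008/(114×7.23) = 9.706×10^-7 K/W
R_copper = L/(kA) = 0.0051/(395×7.23) = 1.786×10^-6 K/W
Sum of known resistances R_other = 0.0229 K/W
Total R = ΔT/Q = 501/1250 = 0.4008 K/W
R_ceramic-fibre blanket = R_total − R_other = 0.3779 K/W
k = L/(R·A) = 0.17/(0.3779×7.23)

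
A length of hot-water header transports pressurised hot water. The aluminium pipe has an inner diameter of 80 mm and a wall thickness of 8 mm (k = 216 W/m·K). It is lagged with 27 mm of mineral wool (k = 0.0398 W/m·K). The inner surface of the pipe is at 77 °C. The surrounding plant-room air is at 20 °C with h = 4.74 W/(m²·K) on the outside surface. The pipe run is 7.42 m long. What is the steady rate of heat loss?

Q ≈ 189 W

Treating each annulus and film as a series resistance:
R_aluminium pipe wall = ln(48/40)/(2π×216×7.42) = 1.811×10^-5 K/W
R_mineral wool = ln(75/48)/(2π×0.0398×7.42) = 0.2405 K/W
R_outer film = 1/(h_o·2πr_oL) = 1/(4.74×2π×0.075×7.42) = 0.06034 K/W
R_total = 0.3009 K/W
Q = ΔT/R_total = 57/0.3009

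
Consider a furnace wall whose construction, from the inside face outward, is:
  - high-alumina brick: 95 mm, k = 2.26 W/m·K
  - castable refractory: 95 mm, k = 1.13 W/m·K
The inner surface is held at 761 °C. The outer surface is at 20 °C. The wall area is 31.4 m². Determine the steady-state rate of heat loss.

Q ≈ 185000 W

Treating each layer as a thermal resistance in series:
R_high-alumina brick = L/(kA) = 0.095/(2.26×31.4) = 0.001339 K/W
R_castable refractory = L/(kA) = 0.095/(1.13×31.4) = 0.002677 K/W
R_total = 0.004016 K/W
Q = ΔT / R_total = 741 / 0.004016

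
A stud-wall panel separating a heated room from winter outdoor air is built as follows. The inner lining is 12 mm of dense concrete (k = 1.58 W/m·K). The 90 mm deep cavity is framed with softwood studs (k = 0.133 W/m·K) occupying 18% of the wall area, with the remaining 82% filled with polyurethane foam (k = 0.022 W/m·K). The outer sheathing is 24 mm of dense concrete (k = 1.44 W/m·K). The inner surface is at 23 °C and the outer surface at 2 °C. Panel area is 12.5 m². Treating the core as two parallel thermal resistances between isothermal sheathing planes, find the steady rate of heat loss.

Q ≈ 121 W

Sheathing layers in series; stud and cavity paths in parallel between them.
R_inner = 0.012/(1.58×12.5) = 6.076×10^-4 K/W
R_stud  = 0.09/(0.133×0.18×12.5) = 0.3008 K/W
R_cav   = 0.09/(0.022×0.82×12.5) = 0.3991 K/W
1/R_core = 1/R_stud + 1/R_cav → R_core = 0.1715 K/W
R_outer = 0.024/(1.44×12.5) = 0.001333 K/W
R_total = 0.1735 K/W
Q = ΔT/R_total = 21/0.1735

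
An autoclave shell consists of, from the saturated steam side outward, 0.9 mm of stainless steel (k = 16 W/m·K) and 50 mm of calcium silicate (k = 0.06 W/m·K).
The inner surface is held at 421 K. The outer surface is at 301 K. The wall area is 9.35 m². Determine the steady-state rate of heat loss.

Using the resistance-network approach (series):
R_stainless steel = L/(kA) = 0.0009/(16×9.35) = 6.016×10^-6 K/W
R_calcium silicate = L/(kA) = 0.05/(0.06×9.35) = 0.08913 K/W
R_total = 0.08913 K/W
Q = ΔT / R_total = 120 / 0.08913

Q ≈ 1350 W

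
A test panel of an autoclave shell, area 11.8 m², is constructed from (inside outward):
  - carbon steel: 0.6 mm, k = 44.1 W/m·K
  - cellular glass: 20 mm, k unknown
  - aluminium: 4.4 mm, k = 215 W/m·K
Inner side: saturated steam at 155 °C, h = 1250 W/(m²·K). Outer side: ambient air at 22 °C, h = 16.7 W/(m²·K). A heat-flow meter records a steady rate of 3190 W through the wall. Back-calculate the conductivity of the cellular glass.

Series thermal resistances:
R_inner film = 1/(h_i·A) = 1/(1250×11.8) = 6.78×10^-5 K/W
R_carbon steel = L/(kA) = 0.0006/(44.1×11.8) = 1.153×10^-6 K/W
R_aluminium = L/(kA) = 0.0044/(215×11.8) = 1.734×10^-6 K/W
R_outer film = 1/(h_o·A) = 1/(16.7×11.8) = 0.005075 K/W
Sum of known resistances R_other = 0.005145 K/W
Total R = ΔT/Q = 133/3190 = 0.04169 K/W
R_cellular glass = R_total − R_other = 0.03655 K/W
k = L/(R·A) = 0.02/(0.03655×11.8)

k ≈ 0.0464 W/(m·K)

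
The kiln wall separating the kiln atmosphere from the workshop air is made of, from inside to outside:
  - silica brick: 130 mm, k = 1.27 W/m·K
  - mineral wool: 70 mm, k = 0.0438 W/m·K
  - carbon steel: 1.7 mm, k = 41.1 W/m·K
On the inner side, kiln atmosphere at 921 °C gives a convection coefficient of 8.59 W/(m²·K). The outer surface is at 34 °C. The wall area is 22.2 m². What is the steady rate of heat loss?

Q ≈ 10800 W

Treating each layer as a thermal resistance in series:
R_inner film = 1/(h_i·A) = 1/(8.59×22.2) = 0.005244 K/W
R_silica brick = L/(kA) = 0.13/(1.27×22.2) = 0.004611 K/W
R_mineral wool = L/(kA) = 0.07/(0.0438×22.2) = 0.07199 K/W
R_carbon steel = L/(kA) = 0.0017/(41.1×22.2) = 1.863×10^-6 K/W
R_total = 0.08185 K/W
Q = ΔT / R_total = 887 / 0.08185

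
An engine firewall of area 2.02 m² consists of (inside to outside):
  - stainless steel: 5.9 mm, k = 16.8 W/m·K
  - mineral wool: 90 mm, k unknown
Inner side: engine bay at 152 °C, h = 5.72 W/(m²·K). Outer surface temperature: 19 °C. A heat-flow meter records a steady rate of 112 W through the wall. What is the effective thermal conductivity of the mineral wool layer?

k ≈ 0.0405 W/(m·K)

Model the wall as resistances in series:
R_inner film = 1/(h_i·A) = 1/(5.72×2.02) = 0.08655 K/W
R_stainless steel = L/(kA) = 0.0059/(16.8×2.02) = 1.739×10^-4 K/W
Sum of known resistances R_other = 0.08672 K/W
Total R = ΔT/Q = 133/112 = 1.188 K/W
R_mineral wool = R_total − R_other = 1.101 K/W
k = L/(R·A) = 0.09/(1.101×2.02)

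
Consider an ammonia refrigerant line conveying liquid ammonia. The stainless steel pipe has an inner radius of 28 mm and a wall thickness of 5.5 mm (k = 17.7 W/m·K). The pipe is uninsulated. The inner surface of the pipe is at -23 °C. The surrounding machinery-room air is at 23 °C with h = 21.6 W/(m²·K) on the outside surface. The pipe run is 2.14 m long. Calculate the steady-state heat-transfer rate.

Q ≈ 444 W

Radial resistances (cylindrical: R_cond = ln(r_o/r_i)/(2πkL), R_conv = 1/(h·2πrL)):
R_stainless steel pipe wall = ln(33.5/28)/(2π×17.7×2.14) = 7.536×10^-4 K/W
R_outer film = 1/(h_o·2πr_oL) = 1/(21.6×2π×0.0335×2.14) = 0.1028 K/W
R_total = 0.1035 K/W
Q = ΔT/R_total = 46/0.1035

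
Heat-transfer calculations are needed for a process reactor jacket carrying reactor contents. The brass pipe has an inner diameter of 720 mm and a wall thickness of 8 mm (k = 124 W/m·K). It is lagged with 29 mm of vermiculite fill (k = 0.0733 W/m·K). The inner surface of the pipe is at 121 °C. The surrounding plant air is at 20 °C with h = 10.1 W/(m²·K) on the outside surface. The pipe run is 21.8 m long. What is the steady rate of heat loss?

Radial resistances (cylindrical: R_cond = ln(r_o/r_i)/(2πkL), R_conv = 1/(h·2πrL)):
R_brass pipe wall = ln(368/360)/(2π×124×21.8) = 1.294×10^-6 K/W
R_vermiculite fill = ln(397/368)/(2π×0.0733×21.8) = 0.007555 K/W
R_outer film = 1/(h_o·2πr_oL) = 1/(10.1×2π×0.397×21.8) = 0.001821 K/W
R_total = 0.009377 K/W
Q = ΔT/R_total = 101/0.009377

Q ≈ 10800 W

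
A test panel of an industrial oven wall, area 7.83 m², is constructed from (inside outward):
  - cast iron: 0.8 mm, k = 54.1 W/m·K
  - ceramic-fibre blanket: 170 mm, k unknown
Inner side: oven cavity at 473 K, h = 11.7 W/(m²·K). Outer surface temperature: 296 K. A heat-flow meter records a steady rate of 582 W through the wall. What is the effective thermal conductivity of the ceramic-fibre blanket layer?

Using the resistance-network approach (series):
R_inner film = 1/(h_i·A) = 1/(11.7×7.83) = 0.01092 K/W
R_cast iron = L/(kA) = 0.0008/(54.1×7.83) = 1.889×10^-6 K/W
Sum of known resistances R_other = 0.01092 K/W
Total R = ΔT/Q = 177/582 = 0.3041 K/W
R_ceramic-fibre blanket = R_total − R_other = 0.2932 K/W
k = L/(R·A) = 0.17/(0.2932×7.83)

k ≈ 0.074 W/(m·K)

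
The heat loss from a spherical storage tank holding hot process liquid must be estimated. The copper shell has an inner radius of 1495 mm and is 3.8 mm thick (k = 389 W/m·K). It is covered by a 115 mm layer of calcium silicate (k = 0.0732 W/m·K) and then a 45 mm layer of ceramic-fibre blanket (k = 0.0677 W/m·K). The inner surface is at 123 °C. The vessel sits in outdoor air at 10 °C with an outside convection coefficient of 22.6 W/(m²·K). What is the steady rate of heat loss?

Radial (spherical) resistances in series:
R_copper shell = (1/1.495 − 1/1.4988)/(4π×389) = 3.469×10^-7 K/W
R_calcium silicate = (1/1.4988 − 1/1.6138)/(4π×0.0732) = 0.05169 K/W
R_ceramic-fibre blanket = (1/1.6138 − 1/1.6588)/(4π×0.0677) = 0.01976 K/W
R_outer film = 1/(h·4πr_o²) = 1/(22.6×4π×1.6588²) = 0.00128 K/W
R_total = 0.07273 K/W
Q = ΔT/R_total = 113/0.07273

Q ≈ 1550 W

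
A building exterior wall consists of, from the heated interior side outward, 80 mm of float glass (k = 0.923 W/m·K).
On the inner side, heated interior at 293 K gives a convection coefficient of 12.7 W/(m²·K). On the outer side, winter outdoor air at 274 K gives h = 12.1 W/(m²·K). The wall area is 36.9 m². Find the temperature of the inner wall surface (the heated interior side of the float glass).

T ≈ 287 K

Thermal resistances in series:
R_inner film = 1/(h_i·A) = 1/(12.7×36.9) = 0.002134 K/W
R_float glass = L/(kA) = 0.08/(0.923×36.9) = 0.002349 K/W
R_outer film = 1/(h_o·A) = 1/(12.1×36.9) = 0.00224 K/W
R_total = 0.006722 K/W;  Q = ΔT/R_total = 19/0.006722 = 2826 W
T_interface = T_inner − Q·ΣR(inner→interface) = 293 − 2830×0.002134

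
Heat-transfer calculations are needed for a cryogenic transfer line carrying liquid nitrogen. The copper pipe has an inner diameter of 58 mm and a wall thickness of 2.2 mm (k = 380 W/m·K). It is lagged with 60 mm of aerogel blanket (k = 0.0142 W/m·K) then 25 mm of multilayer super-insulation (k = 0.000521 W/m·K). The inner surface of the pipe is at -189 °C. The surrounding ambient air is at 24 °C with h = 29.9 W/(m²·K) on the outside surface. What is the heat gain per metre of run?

Per-layer cylindrical resistances, series-summed:
R_copper pipe wall = ln(31.2/29)/(2π×380×1) = 3.063×10^-5 K/W
R_aerogel blanket = ln(91.2/31.2)/(2π×0.0142×1) = 12.02 K/W
R_multilayer super-insulation = ln(116.2/91.2)/(2π×0.000521×1) = 74 K/W
R_outer film = 1/(h_o·2πr_oL) = 1/(29.9×2π×0.1162×1) = 0.04581 K/W
R_total = 86.07 K/W
Q = ΔT/R_total = 213/86.07

q′ ≈ 2.47 W/m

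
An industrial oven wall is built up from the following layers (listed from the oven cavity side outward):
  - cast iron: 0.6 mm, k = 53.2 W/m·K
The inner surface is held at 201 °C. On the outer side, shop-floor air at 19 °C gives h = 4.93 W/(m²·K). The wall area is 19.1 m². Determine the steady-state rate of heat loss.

Q ≈ 17100 W

Thermal resistances in series:
R_cast iron = L/(kA) = 0.0006/(53.2×19.1) = 5.905×10^-7 K/W
R_outer film = 1/(h_o·A) = 1/(4.93×19.1) = 0.01062 K/W
R_total = 0.01062 K/W
Q = ΔT / R_total = 182 / 0.01062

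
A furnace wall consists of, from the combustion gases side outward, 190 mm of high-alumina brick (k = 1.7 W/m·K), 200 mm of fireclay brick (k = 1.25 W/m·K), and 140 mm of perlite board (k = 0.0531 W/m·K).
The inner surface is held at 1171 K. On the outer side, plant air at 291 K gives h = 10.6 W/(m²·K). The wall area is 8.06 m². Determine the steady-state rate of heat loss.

Q ≈ 2360 W

Using the resistance-network approach (series):
R_high-alumina brick = L/(kA) = 0.19/(1.7×8.06) = 0.01387 K/W
R_fireclay brick = L/(kA) = 0.2/(1.25×8.06) = 0.01985 K/W
R_perlite board = L/(kA) = 0.14/(0.0531×8.06) = 0.3271 K/W
R_outer film = 1/(h_o·A) = 1/(10.6×8.06) = 0.0117 K/W
R_total = 0.3725 K/W
Q = ΔT / R_total = 880 / 0.3725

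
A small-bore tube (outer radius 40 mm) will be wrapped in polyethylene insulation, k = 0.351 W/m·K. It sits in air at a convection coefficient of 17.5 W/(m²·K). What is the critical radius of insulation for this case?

For a cylinder r_cr = k/h = 0.351/17.5
r_cr = 20.1 mm; since the bare radius (40 mm) is above r_cr, any added insulation will reduce heat loss.

r_cr ≈ 20.1 mm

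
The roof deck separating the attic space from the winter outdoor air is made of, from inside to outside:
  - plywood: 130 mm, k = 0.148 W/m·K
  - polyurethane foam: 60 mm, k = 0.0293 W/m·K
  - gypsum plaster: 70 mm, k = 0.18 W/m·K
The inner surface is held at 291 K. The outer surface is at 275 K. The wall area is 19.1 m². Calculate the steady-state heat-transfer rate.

Q ≈ 92.2 W

Treating each layer as a thermal resistance in series:
R_plywood = L/(kA) = 0.13/(0.148×19.1) = 0.04599 K/W
R_polyurethane foam = L/(kA) = 0.06/(0.0293×19.1) = 0.1072 K/W
R_gypsum plaster = L/(kA) = 0.07/(0.18×19.1) = 0.02036 K/W
R_total = 0.1736 K/W
Q = ΔT / R_total = 16 / 0.1736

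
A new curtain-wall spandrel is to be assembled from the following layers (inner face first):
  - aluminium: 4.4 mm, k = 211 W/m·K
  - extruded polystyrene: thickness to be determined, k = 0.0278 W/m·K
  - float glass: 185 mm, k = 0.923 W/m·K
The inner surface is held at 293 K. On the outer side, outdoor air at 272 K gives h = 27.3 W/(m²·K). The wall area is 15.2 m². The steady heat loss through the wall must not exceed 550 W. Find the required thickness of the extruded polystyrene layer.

Model the wall as resistances in series:
R_aluminium = L/(kA) = 0.0044/(211×15.2) = 1.372×10^-6 K/W
R_float glass = L/(kA) = 0.185/(0.923×15.2) = 0.01319 K/W
R_outer film = 1/(h_o·A) = 1/(27.3×15.2) = 0.00241 K/W
Sum of the known resistances R_other = 0.0156 K/W
Required total resistance R_tot = ΔT/Q_allow = 21/550 = 0.03818 K/W
R_extruded polystyrene = R_tot − R_other = 0.02258 K/W
L = R·k·A = 0.02258×0.0278×15.2

L ≈ 9.54 mm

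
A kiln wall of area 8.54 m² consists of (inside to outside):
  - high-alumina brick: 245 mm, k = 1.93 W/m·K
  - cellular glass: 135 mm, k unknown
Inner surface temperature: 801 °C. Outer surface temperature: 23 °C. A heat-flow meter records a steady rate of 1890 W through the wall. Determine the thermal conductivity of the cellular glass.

Using the resistance-network approach (series):
R_high-alumina brick = L/(kA) = 0.245/(1.93×8.54) = 0.01486 K/W
Sum of known resistances R_other = 0.01486 K/W
Total R = ΔT/Q = 778/1890 = 0.4116 K/W
R_cellular glass = R_total − R_other = 0.3968 K/W
k = L/(R·A) = 0.135/(0.3968×8.54)

k ≈ 0.0398 W/(m·K)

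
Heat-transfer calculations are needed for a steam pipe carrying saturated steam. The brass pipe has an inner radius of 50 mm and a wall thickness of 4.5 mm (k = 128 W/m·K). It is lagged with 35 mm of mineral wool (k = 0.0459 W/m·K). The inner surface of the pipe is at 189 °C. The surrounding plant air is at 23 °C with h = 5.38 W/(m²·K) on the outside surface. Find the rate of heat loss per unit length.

q′ ≈ 81 W/m

Per-layer cylindrical resistances, series-summed:
R_brass pipe wall = ln(54.5/50)/(2π×128×1) = 1.072×10^-4 K/W
R_mineral wool = ln(89.5/54.5)/(2π×0.0459×1) = 1.72 K/W
R_outer film = 1/(h_o·2πr_oL) = 1/(5.38×2π×0.0895×1) = 0.3305 K/W
R_total = 2.051 K/W
Q = ΔT/R_total = 166/2.051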